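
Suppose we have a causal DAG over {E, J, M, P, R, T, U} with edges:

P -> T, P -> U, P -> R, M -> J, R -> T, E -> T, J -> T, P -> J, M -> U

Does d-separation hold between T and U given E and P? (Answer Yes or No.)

There are 6 undirected paths between T and U; checking each against the conditioning set {E, P}:
Path 1: T ← R ← P → J ← M → U
  P is a fork here and P is conditioned on, so the path is blocked at P.
Path 2: T ← R ← P → U
  P is a fork here and P is conditioned on, so the path is blocked at P.
Path 3: T ← J ← M → U
  J is a chain and J is not conditioned on; M is a fork and M is not conditioned on — no node blocks this path, so it is active.
Path 4: T ← J ← P → U
  P is a fork here and P is conditioned on, so the path is blocked at P.
Path 5: T ← P → J ← M → U
  P is a fork here and P is conditioned on, so the path is blocked at P.
Path 6: T ← P → U
  P is a fork here and P is conditioned on, so the path is blocked at P.
At least one path is unblocked, so d-separation fails.

No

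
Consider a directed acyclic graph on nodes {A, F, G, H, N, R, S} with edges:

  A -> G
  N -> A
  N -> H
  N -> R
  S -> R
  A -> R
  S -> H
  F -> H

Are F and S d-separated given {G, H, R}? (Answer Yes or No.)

No

Enumerating the 3 paths from F to S and testing each for blocking by {G, H, R}:
  1. F → H ← S — H:collider[open] ⇒ active
  2. F → H ← N → R ← S — H:collider[open]; N:fork[open]; R:collider[open] ⇒ active
  3. F → H ← N → A → R ← S — H:collider[open]; N:fork[open]; A:chain[open]; R:collider[open] ⇒ active
Because an active path exists, F and S are not d-separated.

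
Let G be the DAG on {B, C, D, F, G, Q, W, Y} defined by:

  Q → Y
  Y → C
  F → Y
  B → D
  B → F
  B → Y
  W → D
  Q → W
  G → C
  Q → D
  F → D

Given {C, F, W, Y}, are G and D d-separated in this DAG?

Enumerating the 6 paths from G to D and testing each for blocking by {C, F, W, Y}:
Path 1: G → C ← Y ← B → D
  Y is a chain here and Y is conditioned on, so the path is blocked at Y.
Path 2: G → C ← Y ← B → F → D
  Y is a chain here and Y is conditioned on, so the path is blocked at Y.
Path 3: G → C ← Y ← Q → W → D
  Y is a chain here and Y is conditioned on, so the path is blocked at Y.
Path 4: G → C ← Y ← Q → D
  Y is a chain here and Y is conditioned on, so the path is blocked at Y.
Path 5: G → C ← Y ← F ← B → D
  Y is a chain here and Y is conditioned on, so the path is blocked at Y.
Path 6: G → C ← Y ← F → D
  Y is a chain here and Y is conditioned on, so the path is blocked at Y.
Since every path is blocked, d-separation holds.

Yes — G and D are d-separated given {C, F, W, Y}.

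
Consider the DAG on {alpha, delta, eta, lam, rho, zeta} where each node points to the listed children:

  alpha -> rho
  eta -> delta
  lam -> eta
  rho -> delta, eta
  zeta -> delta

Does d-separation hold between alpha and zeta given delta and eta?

No — alpha and zeta are not d-separated given {delta, eta}.

Enumerating the 2 paths from alpha to zeta and testing each for blocking by {delta, eta}:
  1. alpha → rho → delta ← zeta — rho:chain[open]; delta:collider[open] ⇒ active
  2. alpha → rho → eta → delta ← zeta — rho:chain[open]; eta:chain[blocks]; delta:collider[open] ⇒ blocked
At least one path is unblocked, so d-separation fails.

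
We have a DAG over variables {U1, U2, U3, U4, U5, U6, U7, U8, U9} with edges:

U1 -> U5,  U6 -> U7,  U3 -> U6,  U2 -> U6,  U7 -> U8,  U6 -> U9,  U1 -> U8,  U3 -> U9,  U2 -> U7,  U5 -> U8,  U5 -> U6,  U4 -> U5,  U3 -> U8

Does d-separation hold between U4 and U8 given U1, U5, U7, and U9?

Yes — U4 and U8 are d-separated given {U1, U5, U7, U9}.

6 paths connect U4 and U8; each must be blocked for d-separation to hold:
Path 1: U4 → U5 ← U1 → U8
  U1 is a fork here and U1 is conditioned on, so the path is blocked at U1.
Path 2: U4 → U5 → U8
  U5 is a chain here and U5 is conditioned on, so the path is blocked at U5.
Path 3: U4 → U5 → U6 → U7 → U8
  U5 is a chain here and U5 is conditioned on, so the path is blocked at U5.
Path 4: U4 → U5 → U6 → U9 ← U3 → U8
  U5 is a chain here and U5 is conditioned on, so the path is blocked at U5.
Path 5: U4 → U5 → U6 ← U3 → U8
  U5 is a chain here and U5 is conditioned on, so the path is blocked at U5.
Path 6: U4 → U5 → U6 ← U2 → U7 → U8
  U5 is a chain here and U5 is conditioned on, so the path is blocked at U5.
Every path is blocked, so U4 and U8 are d-separated given {U1, U5, U7, U9}.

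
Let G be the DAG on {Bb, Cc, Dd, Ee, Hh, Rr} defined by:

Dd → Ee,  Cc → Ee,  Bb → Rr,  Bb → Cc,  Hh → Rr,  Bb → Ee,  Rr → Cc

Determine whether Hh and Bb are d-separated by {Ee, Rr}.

No

We examine all 3 paths between Hh and Bb:
  1. Hh → Rr → Cc ← Bb — Rr:chain[blocks]; Cc:collider[open] ⇒ blocked
  2. Hh → Rr → Cc → Ee ← Bb — Rr:chain[blocks]; Cc:chain[open]; Ee:collider[open] ⇒ blocked
  3. Hh → Rr ← Bb — Rr:collider[open] ⇒ active
Because an active path exists, Hh and Bb are not d-separated.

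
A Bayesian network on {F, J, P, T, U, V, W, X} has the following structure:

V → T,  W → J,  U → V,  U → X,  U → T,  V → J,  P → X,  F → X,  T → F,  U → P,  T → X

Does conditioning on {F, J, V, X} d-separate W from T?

Yes — W and T are d-separated given {F, J, V, X}.

We examine all 6 paths between W and T:
  1. W → J ← V → T — J:collider[open]; V:fork[blocks] ⇒ blocked
  2. W → J ← V ← U → P → X ← F ← T — J:collider[open]; V:chain[blocks]; U:fork[open]; P:chain[open]; X:collider[open]; F:chain[blocks] ⇒ blocked
  3. W → J ← V ← U → P → X ← T — J:collider[open]; V:chain[blocks]; U:fork[open]; P:chain[open]; X:collider[open] ⇒ blocked
  4. W → J ← V ← U → X ← F ← T — J:collider[open]; V:chain[blocks]; U:fork[open]; X:collider[open]; F:chain[blocks] ⇒ blocked
  5. W → J ← V ← U → X ← T — J:collider[open]; V:chain[blocks]; U:fork[open]; X:collider[open] ⇒ blocked
  6. W → J ← V ← U → T — J:collider[open]; V:chain[blocks]; U:fork[open] ⇒ blocked
Since every path is blocked, d-separation holds.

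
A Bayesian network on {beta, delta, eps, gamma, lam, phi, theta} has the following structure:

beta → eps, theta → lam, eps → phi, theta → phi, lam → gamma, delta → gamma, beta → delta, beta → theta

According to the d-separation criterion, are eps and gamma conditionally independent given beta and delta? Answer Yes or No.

We examine all 4 paths between eps and gamma:
Path 1: eps → phi ← theta → lam → gamma
  phi is a collider here and neither phi nor any of its descendants is conditioned on, so the collider stays closed — the path is blocked at phi.
Path 2: eps → phi ← theta ← beta → delta → gamma
  phi is a collider here and neither phi nor any of its descendants is conditioned on, so the collider stays closed — the path is blocked at phi.
Path 3: eps ← beta → delta → gamma
  beta is a fork here and beta is conditioned on, so the path is blocked at beta.
Path 4: eps ← beta → theta → lam → gamma
  beta is a fork here and beta is conditioned on, so the path is blocked at beta.
Since every path is blocked, d-separation holds.

Yes — eps and gamma are d-separated given {beta, delta}.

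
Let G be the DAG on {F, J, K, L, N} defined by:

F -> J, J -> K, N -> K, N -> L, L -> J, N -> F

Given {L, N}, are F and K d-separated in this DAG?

No

4 paths connect F and K; each must be blocked for d-separation to hold:
Path 1: F ← N → K
  N is a fork here and N is conditioned on, so the path is blocked at N.
Path 2: F ← N → L → J → K
  N is a fork here and N is conditioned on, so the path is blocked at N.
Path 3: F → J → K
  J is a chain and J is not conditioned on — no node blocks this path, so it is active.
Path 4: F → J ← L ← N → K
  J is a collider here and neither J nor any of its descendants is conditioned on, so the collider stays closed — the path is blocked at J.
Since the path F → J → K is active, F and K are not d-separated given {L, N}.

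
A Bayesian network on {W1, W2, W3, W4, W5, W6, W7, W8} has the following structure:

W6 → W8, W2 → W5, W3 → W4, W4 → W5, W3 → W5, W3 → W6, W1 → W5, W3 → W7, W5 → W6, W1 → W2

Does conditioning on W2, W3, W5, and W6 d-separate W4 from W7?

Yes — W4 and W7 are d-separated given {W2, W3, W5, W6}.

We examine all 3 paths between W4 and W7:
  1. W4 ← W3 → W7 — W3:fork[blocks] ⇒ blocked
  2. W4 → W5 → W6 ← W3 → W7 — W5:chain[blocks]; W6:collider[open]; W3:fork[blocks] ⇒ blocked
  3. W4 → W5 ← W3 → W7 — W5:collider[open]; W3:fork[blocks] ⇒ blocked
Since every path is blocked, d-separation holds.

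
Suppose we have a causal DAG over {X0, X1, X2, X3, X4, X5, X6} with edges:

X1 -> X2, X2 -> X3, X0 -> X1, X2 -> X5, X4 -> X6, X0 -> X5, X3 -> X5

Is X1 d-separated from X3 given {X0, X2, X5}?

Yes

We examine all 4 paths between X1 and X3:
Path 1: X1 ← X0 → X5 ← X3
  X0 is a fork here and X0 is conditioned on, so the path is blocked at X0.
Path 2: X1 ← X0 → X5 ← X2 → X3
  X0 is a fork here and X0 is conditioned on, so the path is blocked at X0.
Path 3: X1 → X2 → X3
  X2 is a chain here and X2 is conditioned on, so the path is blocked at X2.
Path 4: X1 → X2 → X5 ← X3
  X2 is a chain here and X2 is conditioned on, so the path is blocked at X2.
Every path is blocked, so X1 and X3 are d-separated given {X0, X2, X5}.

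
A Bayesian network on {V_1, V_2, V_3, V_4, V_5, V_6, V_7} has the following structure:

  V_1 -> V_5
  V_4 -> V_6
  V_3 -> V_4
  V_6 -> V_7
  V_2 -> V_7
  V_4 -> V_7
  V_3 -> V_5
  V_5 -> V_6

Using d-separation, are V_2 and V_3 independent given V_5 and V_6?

Yes — V_2 and V_3 are d-separated given {V_5, V_6}.

There are 4 undirected paths between V_2 and V_3; checking each against the conditioning set {V_5, V_6}:
Path 1: V_2 → V_7 ← V_4 → V_6 ← V_5 ← V_3
  V_7 is a collider here and neither V_7 nor any of its descendants is conditioned on, so the collider stays closed — the path is blocked at V_7.
Path 2: V_2 → V_7 ← V_4 ← V_3
  V_7 is a collider here and neither V_7 nor any of its descendants is conditioned on, so the collider stays closed — the path is blocked at V_7.
Path 3: V_2 → V_7 ← V_6 ← V_4 ← V_3
  V_7 is a collider here and neither V_7 nor any of its descendants is conditioned on, so the collider stays closed — the path is blocked at V_7.
Path 4: V_2 → V_7 ← V_6 ← V_5 ← V_3
  V_7 is a collider here and neither V_7 nor any of its descendants is conditioned on, so the collider stays closed — the path is blocked at V_7.
Every path is blocked, so V_2 and V_3 are d-separated given {V_5, V_6}.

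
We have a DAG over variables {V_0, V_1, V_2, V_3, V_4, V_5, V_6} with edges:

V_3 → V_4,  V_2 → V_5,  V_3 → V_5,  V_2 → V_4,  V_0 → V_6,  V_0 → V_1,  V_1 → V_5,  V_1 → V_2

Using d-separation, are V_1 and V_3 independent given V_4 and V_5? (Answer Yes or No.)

There are 4 undirected paths between V_1 and V_3; checking each against the conditioning set {V_4, V_5}:
Path 1: V_1 → V_2 → V_4 ← V_3
  V_2 is a chain and V_2 is not conditioned on; V_4 is a collider and V_4 is conditioned on, which opens it — no node blocks this path, so it is active.
Path 2: V_1 → V_2 → V_5 ← V_3
  V_2 is a chain and V_2 is not conditioned on; V_5 is a collider and V_5 is conditioned on, which opens it — no node blocks this path, so it is active.
Path 3: V_1 → V_5 ← V_3
  V_5 is a collider and V_5 is conditioned on, which opens it — no node blocks this path, so it is active.
Path 4: V_1 → V_5 ← V_2 → V_4 ← V_3
  V_5 is a collider and V_5 is conditioned on, which opens it; V_2 is a fork and V_2 is not conditioned on; V_4 is a collider and V_4 is conditioned on, which opens it — no node blocks this path, so it is active.
Since the path V_1 → V_2 → V_4 ← V_3 is active, V_1 and V_3 are not d-separated given {V_4, V_5}.

No — V_1 and V_3 are not d-separated given {V_4, V_5}.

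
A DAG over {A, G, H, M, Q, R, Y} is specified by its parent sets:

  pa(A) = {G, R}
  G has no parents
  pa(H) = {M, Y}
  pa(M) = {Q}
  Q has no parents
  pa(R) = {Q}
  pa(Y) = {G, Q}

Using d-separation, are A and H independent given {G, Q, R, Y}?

We examine all 4 paths between A and H:
Path 1: A ← R ← Q → Y → H
  R is a chain here and R is conditioned on, so the path is blocked at R.
Path 2: A ← R ← Q → M → H
  R is a chain here and R is conditioned on, so the path is blocked at R.
Path 3: A ← G → Y ← Q → M → H
  G is a fork here and G is conditioned on, so the path is blocked at G.
Path 4: A ← G → Y → H
  G is a fork here and G is conditioned on, so the path is blocked at G.
All paths are blocked; A ⊥ H | {G, Q, R, Y} holds.

Yes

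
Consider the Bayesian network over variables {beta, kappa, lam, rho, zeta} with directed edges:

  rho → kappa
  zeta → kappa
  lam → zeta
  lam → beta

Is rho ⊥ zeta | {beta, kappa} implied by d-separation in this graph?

No — rho and zeta are not d-separated given {beta, kappa}.

There is one path between rho and zeta:
  1. rho → kappa ← zeta — kappa:collider[open] ⇒ active
Because an active path exists, rho and zeta are not d-separated.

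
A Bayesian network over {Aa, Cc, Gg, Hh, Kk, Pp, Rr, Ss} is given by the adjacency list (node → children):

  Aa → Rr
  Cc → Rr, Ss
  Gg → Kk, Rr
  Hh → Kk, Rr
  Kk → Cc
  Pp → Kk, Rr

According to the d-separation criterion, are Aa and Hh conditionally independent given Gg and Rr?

No

We examine all 4 paths between Aa and Hh:
Path 1: Aa → Rr ← Hh
  Rr is a collider and Rr is conditioned on, which opens it — no node blocks this path, so it is active.
Path 2: Aa → Rr ← Gg → Kk ← Hh
  Gg is a fork here and Gg is conditioned on, so the path is blocked at Gg.
Path 3: Aa → Rr ← Cc ← Kk ← Hh
  Rr is a collider and Rr is conditioned on, which opens it; Cc is a chain and Cc is not conditioned on; Kk is a chain and Kk is not conditioned on — no node blocks this path, so it is active.
Path 4: Aa → Rr ← Pp → Kk ← Hh
  Rr is a collider and Rr is conditioned on, which opens it; Pp is a fork and Pp is not conditioned on; Kk is a collider and its descendant Rr is conditioned on, which opens it — no node blocks this path, so it is active.
Since the path Aa → Rr ← Hh is active, Aa and Hh are not d-separated given {Gg, Rr}.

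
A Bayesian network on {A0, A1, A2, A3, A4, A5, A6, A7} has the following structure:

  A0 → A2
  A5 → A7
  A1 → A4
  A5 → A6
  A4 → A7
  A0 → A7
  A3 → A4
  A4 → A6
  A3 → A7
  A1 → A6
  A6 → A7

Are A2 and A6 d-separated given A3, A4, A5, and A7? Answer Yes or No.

6 paths connect A2 and A6; each must be blocked for d-separation to hold:
Path 1: A2 ← A0 → A7 ← A3 → A4 → A6
  A3 is a fork here and A3 is conditioned on, so the path is blocked at A3.
Path 2: A2 ← A0 → A7 ← A3 → A4 ← A1 → A6
  A3 is a fork here and A3 is conditioned on, so the path is blocked at A3.
Path 3: A2 ← A0 → A7 ← A6
  A0 is a fork and A0 is not conditioned on; A7 is a collider and A7 is conditioned on, which opens it — no node blocks this path, so it is active.
Path 4: A2 ← A0 → A7 ← A4 → A6
  A4 is a fork here and A4 is conditioned on, so the path is blocked at A4.
Path 5: A2 ← A0 → A7 ← A4 ← A1 → A6
  A4 is a chain here and A4 is conditioned on, so the path is blocked at A4.
Path 6: A2 ← A0 → A7 ← A5 → A6
  A5 is a fork here and A5 is conditioned on, so the path is blocked at A5.
Since the path A2 ← A0 → A7 ← A6 is active, A2 and A6 are not d-separated given {A3, A4, A5, A7}.

No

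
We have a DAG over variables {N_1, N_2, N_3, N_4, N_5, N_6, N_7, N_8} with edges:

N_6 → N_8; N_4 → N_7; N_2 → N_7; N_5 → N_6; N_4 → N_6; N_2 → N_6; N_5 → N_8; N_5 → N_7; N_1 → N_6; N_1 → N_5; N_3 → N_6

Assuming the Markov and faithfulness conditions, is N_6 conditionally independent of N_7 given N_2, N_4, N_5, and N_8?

Yes — N_6 and N_7 are d-separated given {N_2, N_4, N_5, N_8}.

5 paths connect N_6 and N_7; each must be blocked for d-separation to hold:
Path 1: N_6 ← N_1 → N_5 → N_7
  N_5 is a chain here and N_5 is conditioned on, so the path is blocked at N_5.
Path 2: N_6 ← N_2 → N_7
  N_2 is a fork here and N_2 is conditioned on, so the path is blocked at N_2.
Path 3: N_6 → N_8 ← N_5 → N_7
  N_5 is a fork here and N_5 is conditioned on, so the path is blocked at N_5.
Path 4: N_6 ← N_4 → N_7
  N_4 is a fork here and N_4 is conditioned on, so the path is blocked at N_4.
Path 5: N_6 ← N_5 → N_7
  N_5 is a fork here and N_5 is conditioned on, so the path is blocked at N_5.
Since every path is blocked, d-separation holds.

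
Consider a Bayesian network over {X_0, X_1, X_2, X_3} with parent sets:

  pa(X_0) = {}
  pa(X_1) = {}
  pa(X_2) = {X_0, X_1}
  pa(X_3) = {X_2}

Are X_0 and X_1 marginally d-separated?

There is one path between X_0 and X_1:
Path 1: X_0 → X_2 ← X_1
  X_2 is a collider here and neither X_2 nor any of its descendants is conditioned on, so the collider stays closed — the path is blocked at X_2.
Since every path is blocked, d-separation holds.

Yes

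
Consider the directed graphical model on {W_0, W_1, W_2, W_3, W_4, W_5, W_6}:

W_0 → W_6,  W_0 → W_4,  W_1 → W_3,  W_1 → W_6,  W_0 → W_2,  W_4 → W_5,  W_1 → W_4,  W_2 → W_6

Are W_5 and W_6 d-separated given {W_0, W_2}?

No

There are 3 undirected paths between W_5 and W_6; checking each against the conditioning set {W_0, W_2}:
Path 1: W_5 ← W_4 ← W_1 → W_6
  W_4 is a chain and W_4 is not conditioned on; W_1 is a fork and W_1 is not conditioned on — no node blocks this path, so it is active.
Path 2: W_5 ← W_4 ← W_0 → W_2 → W_6
  W_0 is a fork here and W_0 is conditioned on, so the path is blocked at W_0.
Path 3: W_5 ← W_4 ← W_0 → W_6
  W_0 is a fork here and W_0 is conditioned on, so the path is blocked at W_0.
At least one path is unblocked, so d-separation fails.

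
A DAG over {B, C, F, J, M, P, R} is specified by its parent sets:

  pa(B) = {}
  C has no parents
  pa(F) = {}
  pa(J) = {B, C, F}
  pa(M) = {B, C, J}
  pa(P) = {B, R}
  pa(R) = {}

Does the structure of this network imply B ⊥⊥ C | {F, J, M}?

There are 4 undirected paths between B and C; checking each against the conditioning set {F, J, M}:
Path 1: B → M ← C
  M is a collider and M is conditioned on, which opens it — no node blocks this path, so it is active.
Path 2: B → M ← J ← C
  J is a chain here and J is conditioned on, so the path is blocked at J.
Path 3: B → J ← C
  J is a collider and J is conditioned on, which opens it — no node blocks this path, so it is active.
Path 4: B → J → M ← C
  J is a chain here and J is conditioned on, so the path is blocked at J.
Since the path B → M ← C is active, B and C are not d-separated given {F, J, M}.

No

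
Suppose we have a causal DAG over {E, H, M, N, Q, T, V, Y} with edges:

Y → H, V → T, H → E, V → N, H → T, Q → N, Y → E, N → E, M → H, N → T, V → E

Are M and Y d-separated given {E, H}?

No

There are 6 undirected paths between M and Y; checking each against the conditioning set {E, H}:
Path 1: M → H → T ← V → N → E ← Y
  H is a chain here and H is conditioned on, so the path is blocked at H.
Path 2: M → H → T ← V → E ← Y
  H is a chain here and H is conditioned on, so the path is blocked at H.
Path 3: M → H → T ← N ← V → E ← Y
  H is a chain here and H is conditioned on, so the path is blocked at H.
Path 4: M → H → T ← N → E ← Y
  H is a chain here and H is conditioned on, so the path is blocked at H.
Path 5: M → H ← Y
  H is a collider and H is conditioned on, which opens it — no node blocks this path, so it is active.
Path 6: M → H → E ← Y
  H is a chain here and H is conditioned on, so the path is blocked at H.
Since the path M → H ← Y is active, M and Y are not d-separated given {E, H}.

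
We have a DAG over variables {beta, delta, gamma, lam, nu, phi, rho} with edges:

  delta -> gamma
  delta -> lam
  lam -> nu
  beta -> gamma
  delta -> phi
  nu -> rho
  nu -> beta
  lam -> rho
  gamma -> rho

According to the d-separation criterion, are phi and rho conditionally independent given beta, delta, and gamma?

Yes

There are 6 undirected paths between phi and rho; checking each against the conditioning set {beta, delta, gamma}:
Path 1: phi ← delta → lam → nu → beta → gamma → rho
  delta is a fork here and delta is conditioned on, so the path is blocked at delta.
Path 2: phi ← delta → lam → nu → rho
  delta is a fork here and delta is conditioned on, so the path is blocked at delta.
Path 3: phi ← delta → lam → rho
  delta is a fork here and delta is conditioned on, so the path is blocked at delta.
Path 4: phi ← delta → gamma ← beta ← nu ← lam → rho
  delta is a fork here and delta is conditioned on, so the path is blocked at delta.
Path 5: phi ← delta → gamma ← beta ← nu → rho
  delta is a fork here and delta is conditioned on, so the path is blocked at delta.
Path 6: phi ← delta → gamma → rho
  delta is a fork here and delta is conditioned on, so the path is blocked at delta.
Since every path is blocked, d-separation holds.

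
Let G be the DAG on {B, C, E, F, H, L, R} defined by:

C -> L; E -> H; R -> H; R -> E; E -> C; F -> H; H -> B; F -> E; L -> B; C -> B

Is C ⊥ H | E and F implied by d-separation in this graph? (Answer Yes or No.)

Enumerating the 5 paths from C to H and testing each for blocking by {E, F}:
Path 1: C → L → B ← H
  B is a collider here and neither B nor any of its descendants is conditioned on, so the collider stays closed — the path is blocked at B.
Path 2: C → B ← H
  B is a collider here and neither B nor any of its descendants is conditioned on, so the collider stays closed — the path is blocked at B.
Path 3: C ← E → H
  E is a fork here and E is conditioned on, so the path is blocked at E.
Path 4: C ← E ← R → H
  E is a chain here and E is conditioned on, so the path is blocked at E.
Path 5: C ← E ← F → H
  E is a chain here and E is conditioned on, so the path is blocked at E.
Since every path is blocked, d-separation holds.

Yes — C and H are d-separated given {E, F}.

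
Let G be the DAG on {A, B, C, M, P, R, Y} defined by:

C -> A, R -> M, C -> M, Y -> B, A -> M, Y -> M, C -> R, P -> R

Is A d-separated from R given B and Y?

No

There are 4 undirected paths between A and R; checking each against the conditioning set {B, Y}:
Path 1: A ← C → R
  C is a fork and C is not conditioned on — no node blocks this path, so it is active.
Path 2: A ← C → M ← R
  M is a collider here and neither M nor any of its descendants is conditioned on, so the collider stays closed — the path is blocked at M.
Path 3: A → M ← C → R
  M is a collider here and neither M nor any of its descendants is conditioned on, so the collider stays closed — the path is blocked at M.
Path 4: A → M ← R
  M is a collider here and neither M nor any of its descendants is conditioned on, so the collider stays closed — the path is blocked at M.
Because an active path exists, A and R are not d-separated.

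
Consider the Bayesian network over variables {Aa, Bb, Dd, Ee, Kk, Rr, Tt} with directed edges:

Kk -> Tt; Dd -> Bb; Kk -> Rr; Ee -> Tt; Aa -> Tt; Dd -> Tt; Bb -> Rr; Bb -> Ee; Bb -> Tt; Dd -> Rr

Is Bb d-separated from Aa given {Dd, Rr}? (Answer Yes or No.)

There are 6 undirected paths between Bb and Aa; checking each against the conditioning set {Dd, Rr}:
  1. Bb → Tt ← Aa — Tt:collider[blocks] ⇒ blocked
  2. Bb ← Dd → Tt ← Aa — Dd:fork[blocks]; Tt:collider[blocks] ⇒ blocked
  3. Bb ← Dd → Rr ← Kk → Tt ← Aa — Dd:fork[blocks]; Rr:collider[open]; Kk:fork[open]; Tt:collider[blocks] ⇒ blocked
  4. Bb → Ee → Tt ← Aa — Ee:chain[open]; Tt:collider[blocks] ⇒ blocked
  5. Bb → Rr ← Kk → Tt ← Aa — Rr:collider[open]; Kk:fork[open]; Tt:collider[blocks] ⇒ blocked
  6. Bb → Rr ← Dd → Tt ← Aa — Rr:collider[open]; Dd:fork[blocks]; Tt:collider[blocks] ⇒ blocked
All paths are blocked; Bb ⊥ Aa | {Dd, Rr} holds.

Yes — Bb and Aa are d-separated given {Dd, Rr}.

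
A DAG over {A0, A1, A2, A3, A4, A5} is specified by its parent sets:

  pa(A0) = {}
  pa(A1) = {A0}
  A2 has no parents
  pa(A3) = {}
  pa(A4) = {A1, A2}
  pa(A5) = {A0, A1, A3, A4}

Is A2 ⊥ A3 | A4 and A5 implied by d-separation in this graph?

No

3 paths connect A2 and A3; each must be blocked for d-separation to hold:
Path 1: A2 → A4 ← A1 → A5 ← A3
  A4 is a collider and A4 is conditioned on, which opens it; A1 is a fork and A1 is not conditioned on; A5 is a collider and A5 is conditioned on, which opens it — no node blocks this path, so it is active.
Path 2: A2 → A4 ← A1 ← A0 → A5 ← A3
  A4 is a collider and A4 is conditioned on, which opens it; A1 is a chain and A1 is not conditioned on; A0 is a fork and A0 is not conditioned on; A5 is a collider and A5 is conditioned on, which opens it — no node blocks this path, so it is active.
Path 3: A2 → A4 → A5 ← A3
  A4 is a chain here and A4 is conditioned on, so the path is blocked at A4.
At least one path is unblocked, so d-separation fails.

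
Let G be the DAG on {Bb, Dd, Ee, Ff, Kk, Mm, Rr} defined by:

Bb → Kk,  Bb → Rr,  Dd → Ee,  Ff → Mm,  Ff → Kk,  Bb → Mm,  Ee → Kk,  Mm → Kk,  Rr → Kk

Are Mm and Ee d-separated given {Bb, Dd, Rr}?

Yes — Mm and Ee are d-separated given {Bb, Dd, Rr}.

4 paths connect Mm and Ee; each must be blocked for d-separation to hold:
Path 1: Mm ← Ff → Kk ← Ee
  Kk is a collider here and neither Kk nor any of its descendants is conditioned on, so the collider stays closed — the path is blocked at Kk.
Path 2: Mm ← Bb → Rr → Kk ← Ee
  Bb is a fork here and Bb is conditioned on, so the path is blocked at Bb.
Path 3: Mm ← Bb → Kk ← Ee
  Bb is a fork here and Bb is conditioned on, so the path is blocked at Bb.
Path 4: Mm → Kk ← Ee
  Kk is a collider here and neither Kk nor any of its descendants is conditioned on, so the collider stays closed — the path is blocked at Kk.
All paths are blocked; Mm ⊥ Ee | {Bb, Dd, Rr} holds.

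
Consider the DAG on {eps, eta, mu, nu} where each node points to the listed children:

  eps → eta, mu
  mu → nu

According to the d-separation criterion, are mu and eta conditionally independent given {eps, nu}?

Yes

Only one path connects mu and eta:
  1. mu ← eps → eta — eps:fork[blocks] ⇒ blocked
Since every path is blocked, d-separation holds.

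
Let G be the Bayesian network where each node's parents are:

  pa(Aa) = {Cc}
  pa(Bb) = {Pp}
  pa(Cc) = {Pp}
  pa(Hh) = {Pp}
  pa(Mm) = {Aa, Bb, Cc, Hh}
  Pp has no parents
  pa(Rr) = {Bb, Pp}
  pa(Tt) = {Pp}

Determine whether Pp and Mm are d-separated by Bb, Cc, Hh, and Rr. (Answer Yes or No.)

Yes

There are 5 undirected paths between Pp and Mm; checking each against the conditioning set {Bb, Cc, Hh, Rr}:
  1. Pp → Rr ← Bb → Mm — Rr:collider[open]; Bb:fork[blocks] ⇒ blocked
  2. Pp → Bb → Mm — Bb:chain[blocks] ⇒ blocked
  3. Pp → Cc → Mm — Cc:chain[blocks] ⇒ blocked
  4. Pp → Cc → Aa → Mm — Cc:chain[blocks]; Aa:chain[open] ⇒ blocked
  5. Pp → Hh → Mm — Hh:chain[blocks] ⇒ blocked
All paths are blocked; Pp ⊥ Mm | {Bb, Cc, Hh, Rr} holds.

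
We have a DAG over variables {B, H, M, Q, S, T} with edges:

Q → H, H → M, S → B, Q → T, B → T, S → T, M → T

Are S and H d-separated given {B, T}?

No — S and H are not d-separated given {B, T}.

4 paths connect S and H; each must be blocked for d-separation to hold:
Path 1: S → T ← Q → H
  T is a collider and T is conditioned on, which opens it; Q is a fork and Q is not conditioned on — no node blocks this path, so it is active.
Path 2: S → T ← M ← H
  T is a collider and T is conditioned on, which opens it; M is a chain and M is not conditioned on — no node blocks this path, so it is active.
Path 3: S → B → T ← Q → H
  B is a chain here and B is conditioned on, so the path is blocked at B.
Path 4: S → B → T ← M ← H
  B is a chain here and B is conditioned on, so the path is blocked at B.
Because an active path exists, S and H are not d-separated.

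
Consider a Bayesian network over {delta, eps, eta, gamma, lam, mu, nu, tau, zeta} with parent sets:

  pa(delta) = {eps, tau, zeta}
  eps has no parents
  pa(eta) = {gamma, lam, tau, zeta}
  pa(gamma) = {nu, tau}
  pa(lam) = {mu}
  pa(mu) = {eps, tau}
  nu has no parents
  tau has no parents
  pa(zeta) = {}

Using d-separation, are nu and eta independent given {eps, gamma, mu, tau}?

Yes

We examine all 6 paths between nu and eta:
Path 1: nu → gamma → eta
  gamma is a chain here and gamma is conditioned on, so the path is blocked at gamma.
Path 2: nu → gamma ← tau → delta ← eps → mu → lam → eta
  tau is a fork here and tau is conditioned on, so the path is blocked at tau.
Path 3: nu → gamma ← tau → delta ← zeta → eta
  tau is a fork here and tau is conditioned on, so the path is blocked at tau.
Path 4: nu → gamma ← tau → eta
  tau is a fork here and tau is conditioned on, so the path is blocked at tau.
Path 5: nu → gamma ← tau → mu ← eps → delta ← zeta → eta
  tau is a fork here and tau is conditioned on, so the path is blocked at tau.
Path 6: nu → gamma ← tau → mu → lam → eta
  tau is a fork here and tau is conditioned on, so the path is blocked at tau.
Every path is blocked, so nu and eta are d-separated given {eps, gamma, mu, tau}.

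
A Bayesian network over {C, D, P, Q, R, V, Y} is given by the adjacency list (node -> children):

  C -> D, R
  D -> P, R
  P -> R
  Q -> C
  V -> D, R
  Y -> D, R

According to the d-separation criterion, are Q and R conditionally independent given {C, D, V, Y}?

Yes

We examine all 5 paths between Q and R:
  1. Q → C → R — C:chain[blocks] ⇒ blocked
  2. Q → C → D ← V → R — C:chain[blocks]; D:collider[open]; V:fork[blocks] ⇒ blocked
  3. Q → C → D → P → R — C:chain[blocks]; D:chain[blocks]; P:chain[open] ⇒ blocked
  4. Q → C → D → R — C:chain[blocks]; D:chain[blocks] ⇒ blocked
  5. Q → C → D ← Y → R — C:chain[blocks]; D:collider[open]; Y:fork[blocks] ⇒ blocked
Since every path is blocked, d-separation holds.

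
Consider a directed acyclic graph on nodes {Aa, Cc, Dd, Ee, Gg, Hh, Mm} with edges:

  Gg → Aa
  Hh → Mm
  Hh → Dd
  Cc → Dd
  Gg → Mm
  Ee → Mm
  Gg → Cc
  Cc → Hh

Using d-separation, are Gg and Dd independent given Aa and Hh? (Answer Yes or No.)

4 paths connect Gg and Dd; each must be blocked for d-separation to hold:
  1. Gg → Mm ← Hh → Dd — Mm:collider[blocks]; Hh:fork[blocks] ⇒ blocked
  2. Gg → Mm ← Hh ← Cc → Dd — Mm:collider[blocks]; Hh:chain[blocks]; Cc:fork[open] ⇒ blocked
  3. Gg → Cc → Dd — Cc:chain[open] ⇒ active
  4. Gg → Cc → Hh → Dd — Cc:chain[open]; Hh:chain[blocks] ⇒ blocked
Because an active path exists, Gg and Dd are not d-separated.

No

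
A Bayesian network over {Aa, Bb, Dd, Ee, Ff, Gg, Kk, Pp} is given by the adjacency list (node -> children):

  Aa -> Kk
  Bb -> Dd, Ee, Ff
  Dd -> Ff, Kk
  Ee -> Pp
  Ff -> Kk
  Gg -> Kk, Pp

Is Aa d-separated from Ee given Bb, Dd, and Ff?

Yes

5 paths connect Aa and Ee; each must be blocked for d-separation to hold:
Path 1: Aa → Kk ← Gg → Pp ← Ee
  Kk is a collider here and neither Kk nor any of its descendants is conditioned on, so the collider stays closed — the path is blocked at Kk.
Path 2: Aa → Kk ← Ff ← Bb → Ee
  Kk is a collider here and neither Kk nor any of its descendants is conditioned on, so the collider stays closed — the path is blocked at Kk.
Path 3: Aa → Kk ← Ff ← Dd ← Bb → Ee
  Kk is a collider here and neither Kk nor any of its descendants is conditioned on, so the collider stays closed — the path is blocked at Kk.
Path 4: Aa → Kk ← Dd ← Bb → Ee
  Kk is a collider here and neither Kk nor any of its descendants is conditioned on, so the collider stays closed — the path is blocked at Kk.
Path 5: Aa → Kk ← Dd → Ff ← Bb → Ee
  Kk is a collider here and neither Kk nor any of its descendants is conditioned on, so the collider stays closed — the path is blocked at Kk.
All paths are blocked; Aa ⊥ Ee | {Bb, Dd, Ff} holds.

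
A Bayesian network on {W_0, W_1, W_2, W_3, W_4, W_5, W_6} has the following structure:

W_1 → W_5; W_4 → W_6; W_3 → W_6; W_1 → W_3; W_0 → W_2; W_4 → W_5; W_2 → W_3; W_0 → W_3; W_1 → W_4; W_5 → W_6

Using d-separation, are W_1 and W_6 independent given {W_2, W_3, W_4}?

5 paths connect W_1 and W_6; each must be blocked for d-separation to hold:
Path 1: W_1 → W_4 → W_6
  W_4 is a chain here and W_4 is conditioned on, so the path is blocked at W_4.
Path 2: W_1 → W_4 → W_5 → W_6
  W_4 is a chain here and W_4 is conditioned on, so the path is blocked at W_4.
Path 3: W_1 → W_5 → W_6
  W_5 is a chain and W_5 is not conditioned on — no node blocks this path, so it is active.
Path 4: W_1 → W_5 ← W_4 → W_6
  W_5 is a collider here and neither W_5 nor any of its descendants is conditioned on, so the collider stays closed — the path is blocked at W_5.
Path 5: W_1 → W_3 → W_6
  W_3 is a chain here and W_3 is conditioned on, so the path is blocked at W_3.
Since the path W_1 → W_5 → W_6 is active, W_1 and W_6 are not d-separated given {W_2, W_3, W_4}.

No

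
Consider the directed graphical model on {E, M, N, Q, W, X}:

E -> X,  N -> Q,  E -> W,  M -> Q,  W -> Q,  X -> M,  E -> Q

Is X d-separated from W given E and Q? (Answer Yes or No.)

There are 4 undirected paths between X and W; checking each against the conditioning set {E, Q}:
  1. X → M → Q ← W — M:chain[open]; Q:collider[open] ⇒ active
  2. X → M → Q ← E → W — M:chain[open]; Q:collider[open]; E:fork[blocks] ⇒ blocked
  3. X ← E → Q ← W — E:fork[blocks]; Q:collider[open] ⇒ blocked
  4. X ← E → W — E:fork[blocks] ⇒ blocked
Because an active path exists, X and W are not d-separated.

No — X and W are not d-separated given {E, Q}.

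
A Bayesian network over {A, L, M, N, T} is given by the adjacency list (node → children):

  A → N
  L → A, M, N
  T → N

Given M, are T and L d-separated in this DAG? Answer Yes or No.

Yes

2 paths connect T and L; each must be blocked for d-separation to hold:
Path 1: T → N ← L
  N is a collider here and neither N nor any of its descendants is conditioned on, so the collider stays closed — the path is blocked at N.
Path 2: T → N ← A ← L
  N is a collider here and neither N nor any of its descendants is conditioned on, so the collider stays closed — the path is blocked at N.
Since every path is blocked, d-separation holds.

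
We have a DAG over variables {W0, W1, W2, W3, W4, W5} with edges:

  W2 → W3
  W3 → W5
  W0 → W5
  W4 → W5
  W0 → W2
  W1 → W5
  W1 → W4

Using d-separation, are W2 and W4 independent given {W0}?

There are 4 undirected paths between W2 and W4; checking each against the conditioning set {W0}:
Path 1: W2 → W3 → W5 ← W4
  W5 is a collider here and neither W5 nor any of its descendants is conditioned on, so the collider stays closed — the path is blocked at W5.
Path 2: W2 → W3 → W5 ← W1 → W4
  W5 is a collider here and neither W5 nor any of its descendants is conditioned on, so the collider stays closed — the path is blocked at W5.
Path 3: W2 ← W0 → W5 ← W4
  W0 is a fork here and W0 is conditioned on, so the path is blocked at W0.
Path 4: W2 ← W0 → W5 ← W1 → W4
  W0 is a fork here and W0 is conditioned on, so the path is blocked at W0.
Since every path is blocked, d-separation holds.

Yes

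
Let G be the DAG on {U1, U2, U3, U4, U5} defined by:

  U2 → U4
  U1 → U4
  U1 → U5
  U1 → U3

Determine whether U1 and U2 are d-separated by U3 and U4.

No — U1 and U2 are not d-separated given {U3, U4}.

There is one path between U1 and U2:
  1. U1 → U4 ← U2 — U4:collider[open] ⇒ active
At least one path is unblocked, so d-separation fails.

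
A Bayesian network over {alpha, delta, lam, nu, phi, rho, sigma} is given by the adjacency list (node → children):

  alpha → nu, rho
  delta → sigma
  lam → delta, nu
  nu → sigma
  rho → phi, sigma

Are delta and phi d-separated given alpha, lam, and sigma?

No

Enumerating the 4 paths from delta to phi and testing each for blocking by {alpha, lam, sigma}:
Path 1: delta → sigma ← rho → phi
  sigma is a collider and sigma is conditioned on, which opens it; rho is a fork and rho is not conditioned on — no node blocks this path, so it is active.
Path 2: delta → sigma ← nu ← alpha → rho → phi
  alpha is a fork here and alpha is conditioned on, so the path is blocked at alpha.
Path 3: delta ← lam → nu → sigma ← rho → phi
  lam is a fork here and lam is conditioned on, so the path is blocked at lam.
Path 4: delta ← lam → nu ← alpha → rho → phi
  lam is a fork here and lam is conditioned on, so the path is blocked at lam.
Since the path delta → sigma ← rho → phi is active, delta and phi are not d-separated given {alpha, lam, sigma}.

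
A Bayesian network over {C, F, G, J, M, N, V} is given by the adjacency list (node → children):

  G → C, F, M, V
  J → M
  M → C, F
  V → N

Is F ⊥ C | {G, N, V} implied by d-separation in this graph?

No — F and C are not d-separated given {G, N, V}.

Enumerating the 4 paths from F to C and testing each for blocking by {G, N, V}:
Path 1: F ← G → C
  G is a fork here and G is conditioned on, so the path is blocked at G.
Path 2: F ← G → M → C
  G is a fork here and G is conditioned on, so the path is blocked at G.
Path 3: F ← M ← G → C
  G is a fork here and G is conditioned on, so the path is blocked at G.
Path 4: F ← M → C
  M is a fork and M is not conditioned on — no node blocks this path, so it is active.
At least one path is unblocked, so d-separation fails.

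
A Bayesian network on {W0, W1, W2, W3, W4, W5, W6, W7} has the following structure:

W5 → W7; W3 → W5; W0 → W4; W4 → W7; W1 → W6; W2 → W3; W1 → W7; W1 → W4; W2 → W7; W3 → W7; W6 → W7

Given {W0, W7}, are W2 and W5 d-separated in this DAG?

Enumerating the 4 paths from W2 to W5 and testing each for blocking by {W0, W7}:
  1. W2 → W7 ← W5 — W7:collider[open] ⇒ active
  2. W2 → W7 ← W3 → W5 — W7:collider[open]; W3:fork[open] ⇒ active
  3. W2 → W3 → W5 — W3:chain[open] ⇒ active
  4. W2 → W3 → W7 ← W5 — W3:chain[open]; W7:collider[open] ⇒ active
Since the path W2 → W7 ← W5 is active, W2 and W5 are not d-separated given {W0, W7}.

No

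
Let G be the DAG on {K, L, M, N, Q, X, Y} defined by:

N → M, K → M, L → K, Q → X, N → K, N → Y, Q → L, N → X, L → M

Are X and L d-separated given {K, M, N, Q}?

Yes — X and L are d-separated given {K, M, N, Q}.

There are 5 undirected paths between X and L; checking each against the conditioning set {K, M, N, Q}:
  1. X ← N → M ← L — N:fork[blocks]; M:collider[open] ⇒ blocked
  2. X ← N → M ← K ← L — N:fork[blocks]; M:collider[open]; K:chain[blocks] ⇒ blocked
  3. X ← N → K ← L — N:fork[blocks]; K:collider[open] ⇒ blocked
  4. X ← N → K → M ← L — N:fork[blocks]; K:chain[blocks]; M:collider[open] ⇒ blocked
  5. X ← Q → L — Q:fork[blocks] ⇒ blocked
Every path is blocked, so X and L are d-separated given {K, M, N, Q}.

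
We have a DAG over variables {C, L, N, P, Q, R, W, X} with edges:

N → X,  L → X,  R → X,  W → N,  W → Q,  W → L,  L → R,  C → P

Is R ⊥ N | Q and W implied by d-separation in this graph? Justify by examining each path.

We examine all 4 paths between R and N:
  1. R → X ← N — X:collider[blocks] ⇒ blocked
  2. R → X ← L ← W → N — X:collider[blocks]; L:chain[open]; W:fork[blocks] ⇒ blocked
  3. R ← L → X ← N — L:fork[open]; X:collider[blocks] ⇒ blocked
  4. R ← L ← W → N — L:chain[open]; W:fork[blocks] ⇒ blocked
Since every path is blocked, d-separation holds.

Yes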